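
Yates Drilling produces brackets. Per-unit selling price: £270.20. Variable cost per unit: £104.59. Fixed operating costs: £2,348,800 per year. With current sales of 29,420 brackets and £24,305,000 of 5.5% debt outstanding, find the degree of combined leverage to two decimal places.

Total contribution margin = 29,420 × £165.61 = £4,872,246.20.
Subtracting fixed costs: EBIT = £4,872,246.20 − £2,348,800 = £2,523,446.20. Interest = £1,336,775.00, so EBIT − I = £1,186,671.20.
Degree of total leverage = total CM / (EBIT − interest) = £4,872,246.20 / £1,186,671.20 = 4.1058.

4.11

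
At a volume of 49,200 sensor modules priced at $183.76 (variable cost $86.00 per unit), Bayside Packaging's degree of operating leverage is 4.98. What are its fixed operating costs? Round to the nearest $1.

$3,843,970

Total contribution margin = 49,200 × $97.76 = $4,809,792.00.
Since DOL = CM ÷ EBIT, EBIT = $4,809,792.00 ÷ 4.98 = $965,821.69.
Fixed costs = CM − EBIT = $4,809,792.00 − $965,821.69 = $3,843,970.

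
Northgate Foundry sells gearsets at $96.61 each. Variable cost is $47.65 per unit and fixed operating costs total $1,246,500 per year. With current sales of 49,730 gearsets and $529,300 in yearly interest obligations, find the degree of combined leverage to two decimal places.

Total contribution margin = 49,730 × $48.96 = $2,434,780.80.
Operating income = contribution − fixed costs = $2,434,780.80 − $1,246,500 = $1,188,280.80. Interest = $529,300.00, so EBIT − I = $658,980.80.
Degree of total leverage = total CM / (EBIT − interest) = $2,434,780.80 / $658,980.80 = 3.6948.

3.69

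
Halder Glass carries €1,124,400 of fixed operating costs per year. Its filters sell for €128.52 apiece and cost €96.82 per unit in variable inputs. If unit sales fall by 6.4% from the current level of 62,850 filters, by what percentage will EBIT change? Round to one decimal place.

-14.7%

Total contribution margin = 62,850 × €31.70 = €1,992,345.00.
Subtracting fixed costs: EBIT = €1,992,345.00 − €1,124,400 = €867,945.00.
Degree of operating leverage = €1,992,345.00 / €867,945.00 = 2.2955.
So EBIT moves 2.2955 × (-6.4%) = -14.7%.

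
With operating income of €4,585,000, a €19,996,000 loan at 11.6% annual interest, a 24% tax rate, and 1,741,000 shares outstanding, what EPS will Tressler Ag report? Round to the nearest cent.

€0.99

Pre-tax income = €4,585,000 − €2,319,536.00 = €2,265,464.00.
After tax at 24%: net income = €2,265,464.00 × 0.76 = €1,721,752.64.
EPS = €1,721,752.64 ÷ 1,741,000 = €0.99.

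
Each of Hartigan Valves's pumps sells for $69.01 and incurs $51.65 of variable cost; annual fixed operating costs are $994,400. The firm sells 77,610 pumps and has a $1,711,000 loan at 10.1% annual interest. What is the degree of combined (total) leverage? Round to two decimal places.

At 77,610 units, contribution = 77,610 × $17.36 = $1,347,309.60.
Operating income = contribution − fixed costs = $1,347,309.60 − $994,400 = $352,909.60. Interest = $172,811.00.
DOL = $1,347,309.60 ÷ $352,909.60 = 3.8177; DFL = $352,909.60 ÷ $180,098.60 = 1.9595.
Combined leverage = 3.8177 × 1.9595 = 7.4808.

7.48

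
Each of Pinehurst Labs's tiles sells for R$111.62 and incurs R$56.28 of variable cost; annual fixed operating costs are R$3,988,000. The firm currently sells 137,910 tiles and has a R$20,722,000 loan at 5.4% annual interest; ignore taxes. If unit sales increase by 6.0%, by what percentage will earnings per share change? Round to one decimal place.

+18.1%

Contribution at this volume is 137,910 × R$55.34 = R$7,631,939.40.
EBIT = R$7,631,939.40 − R$3,988,000 = R$3,643,939.40.
Interest = R$1,118,988.00, so EBIT − I = R$2,524,951.40.
Degree of combined leverage = contribution ÷ (EBIT − I) = R$7,631,939.40 ÷ R$2,524,951.40 = 3.0226.
EPS therefore changes by 3.0226 × (+6.0%) = +18.1%.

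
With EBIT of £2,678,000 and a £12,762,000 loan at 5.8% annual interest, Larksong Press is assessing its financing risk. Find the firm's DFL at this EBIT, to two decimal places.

1.38

Interest = £740,196.00.
Degree of financial leverage = EBIT / (EBIT − interest) = £2,678,000 / £1,937,804.00 = 1.3820.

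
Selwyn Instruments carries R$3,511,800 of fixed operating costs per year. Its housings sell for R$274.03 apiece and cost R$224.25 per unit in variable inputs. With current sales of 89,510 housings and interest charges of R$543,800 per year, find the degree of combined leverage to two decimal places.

Contribution at this volume is 89,510 × R$49.78 = R$4,455,807.80.
EBIT = R$4,455,807.80 − R$3,511,800 = R$944,007.80. Interest = R$543,800.00.
DOL = R$4,455,807.80 ÷ R$944,007.80 = 4.7201; DFL = R$944,007.80 ÷ R$400,207.80 = 2.3588.
DCL = DOL × DFL = 4.7201 × 2.3588 = 11.1338.

11.13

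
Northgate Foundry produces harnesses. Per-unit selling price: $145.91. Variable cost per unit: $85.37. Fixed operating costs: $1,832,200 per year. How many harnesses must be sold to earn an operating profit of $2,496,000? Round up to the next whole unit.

Each unit contributes $145.91 − $85.37 = $60.54.
Units = (FC + target) / CM = ($1,832,200 + $2,496,000) / $60.54 = 71,493.23, so 71,494 harnesses.

71,494 harnesses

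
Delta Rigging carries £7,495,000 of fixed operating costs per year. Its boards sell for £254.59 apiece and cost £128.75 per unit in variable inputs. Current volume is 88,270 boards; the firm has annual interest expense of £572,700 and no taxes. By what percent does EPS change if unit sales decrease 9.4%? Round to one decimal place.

-34.3%

At 88,270 units, contribution = 88,270 × £125.84 = £11,107,896.80.
Subtracting fixed costs: EBIT = £11,107,896.80 − £7,495,000 = £3,612,896.80.
After interest of £572,700.00, pre-tax earnings = £3,040,196.80.
Degree of combined leverage = contribution ÷ (EBIT − I) = £11,107,896.80 ÷ £3,040,196.80 = 3.6537.
%ΔEPS = DCL × %ΔSales = 3.6537 × -9.4% = -34.3%.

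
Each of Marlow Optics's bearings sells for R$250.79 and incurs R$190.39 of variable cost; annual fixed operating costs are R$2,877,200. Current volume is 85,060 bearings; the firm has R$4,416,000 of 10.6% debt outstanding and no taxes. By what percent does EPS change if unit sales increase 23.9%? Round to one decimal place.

Total contribution margin = 85,060 × R$60.40 = R$5,137,624.00.
Subtracting fixed costs: EBIT = R$5,137,624.00 − R$2,877,200 = R$2,260,424.00.
After interest of R$468,096.00, pre-tax earnings = R$1,792,328.00.
Degree of combined leverage = contribution ÷ (EBIT − I) = R$5,137,624.00 ÷ R$1,792,328.00 = 2.8665.
%ΔEPS = DCL × %ΔSales = 2.8665 × +23.9% = +68.5%.

+68.5%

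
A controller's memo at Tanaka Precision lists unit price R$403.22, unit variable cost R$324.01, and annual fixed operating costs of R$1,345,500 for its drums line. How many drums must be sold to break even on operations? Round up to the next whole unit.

Each unit contributes R$403.22 − R$324.01 = R$79.21.
Units to break even: R$1,345,500 ÷ R$79.21 = 16,986.49, rounded up to 16,987.

16,987 drums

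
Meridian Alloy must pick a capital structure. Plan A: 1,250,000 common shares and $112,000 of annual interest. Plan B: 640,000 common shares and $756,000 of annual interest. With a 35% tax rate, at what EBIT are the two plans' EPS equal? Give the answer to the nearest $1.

$1,431,672

At indifference, (EBIT − 112,000)(1 − t)/1,250,000 = (EBIT − 756,000)(1 − t)/640,000.
Cancelling (1 − t) and cross-multiplying: 640,000·(EBIT − 112,000) = 1,250,000·(EBIT − 756,000).
EBIT × (1,250,000 − 640,000) = 756,000 × 1,250,000 − 112,000 × 640,000 = 873,320,000,000, so EBIT = 873,320,000,000 ÷ 610,000 = 1,431,672.13.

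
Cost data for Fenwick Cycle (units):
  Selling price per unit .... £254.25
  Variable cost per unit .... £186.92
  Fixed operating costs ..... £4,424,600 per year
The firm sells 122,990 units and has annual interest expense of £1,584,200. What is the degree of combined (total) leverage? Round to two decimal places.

Contribution at this volume is 122,990 × £67.33 = £8,280,916.70.
Subtracting fixed costs: EBIT = £8,280,916.70 − £4,424,600 = £3,856,316.70. Interest = £1,584,200.00, so EBIT − I = £2,272,116.70.
DCL = contribution ÷ (EBIT − I) = £8,280,916.70 ÷ £2,272,116.70 = 3.6446.

3.64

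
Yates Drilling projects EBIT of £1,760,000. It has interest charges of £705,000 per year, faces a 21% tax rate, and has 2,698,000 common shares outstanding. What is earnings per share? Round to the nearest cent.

£0.31

Pre-tax income = £1,760,000 − £705,000.00 = £1,055,000.00.
Net income = £1,055,000.00 × (1 − 0.21) = £833,450.00.
EPS = £833,450.00 ÷ 2,698,000 = £0.31.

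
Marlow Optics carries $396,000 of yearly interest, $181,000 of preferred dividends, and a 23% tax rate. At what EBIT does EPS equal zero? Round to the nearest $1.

Preferred dividends are paid after tax, so their pre-tax equivalent is $181,000 ÷ (1 − 0.23) = $235,064.94.
EPS = 0 when EBIT covers interest plus the pre-tax preferred burden: $396,000 + $235,064.94 = $631,064.94.

$631,065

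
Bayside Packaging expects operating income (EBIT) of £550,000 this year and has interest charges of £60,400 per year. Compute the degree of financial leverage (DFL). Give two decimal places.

Annual interest charges come to £60,400.00.
Degree of financial leverage = EBIT / (EBIT − interest) = £550,000 / £489,600.00 = 1.1234.

1.12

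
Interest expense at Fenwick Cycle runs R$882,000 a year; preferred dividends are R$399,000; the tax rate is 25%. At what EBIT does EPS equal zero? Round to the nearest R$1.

R$1,414,000

Grossing the preferred dividend up to pre-tax terms: R$399,000 / (1 − 0.25) = R$532,000.00.
EPS = 0 when EBIT covers interest plus the pre-tax preferred burden: R$882,000 + R$532,000.00 = R$1,414,000.00.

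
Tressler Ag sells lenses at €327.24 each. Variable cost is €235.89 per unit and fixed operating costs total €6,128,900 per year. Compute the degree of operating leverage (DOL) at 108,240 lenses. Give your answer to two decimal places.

2.63

Total contribution margin = 108,240 × €91.35 = €9,887,724.00.
Subtracting fixed costs: EBIT = €9,887,724.00 − €6,128,900 = €3,758,824.00.
DOL = contribution ÷ EBIT = €9,887,724.00 ÷ €3,758,824.00 = 2.6305.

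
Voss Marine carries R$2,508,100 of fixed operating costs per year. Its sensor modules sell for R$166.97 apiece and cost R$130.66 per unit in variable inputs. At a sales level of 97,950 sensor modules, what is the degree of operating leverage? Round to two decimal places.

Total contribution margin = 97,950 × R$36.31 = R$3,556,564.50.
Operating income = contribution − fixed costs = R$3,556,564.50 − R$2,508,100 = R$1,048,464.50.
So DOL = total CM / EBIT = R$3,556,564.50 / R$1,048,464.50 = 3.3922.

3.39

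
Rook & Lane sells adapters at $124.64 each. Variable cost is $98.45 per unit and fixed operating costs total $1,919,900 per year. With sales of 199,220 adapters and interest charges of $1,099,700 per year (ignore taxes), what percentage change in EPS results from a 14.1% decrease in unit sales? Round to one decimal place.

At 199,220 units, contribution = 199,220 × $26.19 = $5,217,571.80.
Subtracting fixed costs: EBIT = $5,217,571.80 − $1,919,900 = $3,297,671.80.
Interest = $1,099,700.00, so EBIT − I = $2,197,971.80.
DCL = total CM / (EBIT − I) = $5,217,571.80 / $2,197,971.80 = 2.3738.
%ΔEPS = DCL × %ΔSales = 2.3738 × -14.1% = -33.5%.

-33.5%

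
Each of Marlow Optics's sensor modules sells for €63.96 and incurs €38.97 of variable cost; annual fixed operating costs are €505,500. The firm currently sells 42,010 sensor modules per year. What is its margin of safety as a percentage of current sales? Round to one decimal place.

Contribution margin per unit = €63.96 − €38.97 = €24.99. Break-even units = €505,500 ÷ €24.99 = 20,228.09; break-even revenue = 20,228.09 × €63.96 = €1,293,788.72.
Current sales = 42,010 × €63.96 = €2,686,959.60.
Margin of safety = (€2,686,959.60 − €1,293,788.72) ÷ €2,686,959.60 = 51.8%.

51.8%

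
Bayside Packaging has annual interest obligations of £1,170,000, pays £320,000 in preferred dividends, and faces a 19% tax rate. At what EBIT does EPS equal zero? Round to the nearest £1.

£1,565,062

Preferred dividends are paid after tax, so their pre-tax equivalent is £320,000 ÷ (1 − 0.19) = £395,061.73.
EPS = 0 when EBIT covers interest plus the pre-tax preferred burden: £1,170,000 + £395,061.73 = £1,565,061.73.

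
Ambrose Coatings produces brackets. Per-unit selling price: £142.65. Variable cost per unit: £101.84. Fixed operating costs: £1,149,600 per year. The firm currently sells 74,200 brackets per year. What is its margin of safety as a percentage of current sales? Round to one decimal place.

62.0%

Contribution margin per unit = £142.65 − £101.84 = £40.81. Break-even units = £1,149,600 ÷ £40.81 = 28,169.57; break-even revenue = 28,169.57 × £142.65 = £4,018,388.63.
Current sales = 74,200 × £142.65 = £10,584,630.00.
Margin of safety = (£10,584,630.00 − £4,018,388.63) ÷ £10,584,630.00 = 62.0%.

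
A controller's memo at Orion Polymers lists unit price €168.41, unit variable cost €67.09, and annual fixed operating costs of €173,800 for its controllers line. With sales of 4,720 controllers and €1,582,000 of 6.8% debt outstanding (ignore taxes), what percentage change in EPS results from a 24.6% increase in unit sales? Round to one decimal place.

At 4,720 units, contribution = 4,720 × €101.32 = €478,230.40.
Subtracting fixed costs: EBIT = €478,230.40 − €173,800 = €304,430.40.
Interest = €107,576.00, so EBIT − I = €196,854.40.
DCL = total CM / (EBIT − I) = €478,230.40 / €196,854.40 = 2.4294.
EPS therefore changes by 2.4294 × (+24.6%) = +59.8%.

+59.8%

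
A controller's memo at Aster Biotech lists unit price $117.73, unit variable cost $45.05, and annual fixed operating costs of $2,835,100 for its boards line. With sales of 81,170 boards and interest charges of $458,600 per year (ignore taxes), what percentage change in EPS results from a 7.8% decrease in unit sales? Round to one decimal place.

-17.7%

At 81,170 units, contribution = 81,170 × $72.68 = $5,899,435.60.
Subtracting fixed costs: EBIT = $5,899,435.60 − $2,835,100 = $3,064,335.60.
Interest = $458,600.00, so EBIT − I = $2,605,735.60.
DCL = total CM / (EBIT − I) = $5,899,435.60 / $2,605,735.60 = 2.2640.
%ΔEPS = DCL × %ΔSales = 2.2640 × -7.8% = -17.7%.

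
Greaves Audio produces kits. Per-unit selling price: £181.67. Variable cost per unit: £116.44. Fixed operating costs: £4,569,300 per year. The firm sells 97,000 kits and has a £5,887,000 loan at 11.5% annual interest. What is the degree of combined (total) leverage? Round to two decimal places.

At 97,000 units, contribution = 97,000 × £65.23 = £6,327,310.00.
EBIT = £6,327,310.00 − £4,569,300 = £1,758,010.00. Interest = £677,005.00.
DOL = £6,327,310.00 ÷ £1,758,010.00 = 3.5991; DFL = £1,758,010.00 ÷ £1,081,005.00 = 1.6263.
DCL = DOL × DFL = 3.5991 × 1.6263 = 5.8532.

5.85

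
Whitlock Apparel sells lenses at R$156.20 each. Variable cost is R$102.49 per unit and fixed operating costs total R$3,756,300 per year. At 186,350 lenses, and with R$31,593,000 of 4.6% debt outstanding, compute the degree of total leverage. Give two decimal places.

2.09

At 186,350 units, contribution = 186,350 × R$53.71 = R$10,008,858.50.
Operating income = contribution − fixed costs = R$10,008,858.50 − R$3,756,300 = R$6,252,558.50. Interest = R$1,453,278.00.
DOL = R$10,008,858.50 ÷ R$6,252,558.50 = 1.6008; DFL = R$6,252,558.50 ÷ R$4,799,280.50 = 1.3028.
Combined leverage = 1.6008 × 1.3028 = 2.0855.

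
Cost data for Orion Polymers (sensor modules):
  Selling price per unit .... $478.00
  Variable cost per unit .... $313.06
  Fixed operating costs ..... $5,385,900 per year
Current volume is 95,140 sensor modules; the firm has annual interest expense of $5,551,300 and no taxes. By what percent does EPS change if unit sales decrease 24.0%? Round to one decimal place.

Contribution at this volume is 95,140 × $164.94 = $15,692,391.60.
Operating income = contribution − fixed costs = $15,692,391.60 − $5,385,900 = $10,306,491.60.
Interest = $5,551,300.00, so EBIT − I = $4,755,191.60.
DCL = total CM / (EBIT − I) = $15,692,391.60 / $4,755,191.60 = 3.3001.
EPS therefore changes by 3.3001 × (-24.0%) = -79.2%.

-79.2%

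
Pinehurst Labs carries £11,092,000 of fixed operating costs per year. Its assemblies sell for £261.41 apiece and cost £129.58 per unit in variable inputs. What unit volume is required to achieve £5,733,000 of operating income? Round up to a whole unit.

Contribution margin per unit = £261.41 − £129.58 = £131.83.
Units = (FC + target) / CM = (£11,092,000 + £5,733,000) / £131.83 = 127,626.49, so 127,627 assemblies.

127,627 assemblies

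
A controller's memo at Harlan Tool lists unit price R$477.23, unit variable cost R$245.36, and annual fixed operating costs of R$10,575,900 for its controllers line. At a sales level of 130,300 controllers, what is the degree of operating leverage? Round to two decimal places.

At 130,300 units, contribution = 130,300 × R$231.87 = R$30,212,661.00.
EBIT = R$30,212,661.00 − R$10,575,900 = R$19,636,761.00.
So DOL = total CM / EBIT = R$30,212,661.00 / R$19,636,761.00 = 1.5386.

1.54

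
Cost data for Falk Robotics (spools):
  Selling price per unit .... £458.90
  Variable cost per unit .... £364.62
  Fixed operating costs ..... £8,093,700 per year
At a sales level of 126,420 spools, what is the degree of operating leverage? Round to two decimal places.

Contribution at this volume is 126,420 × £94.28 = £11,918,877.60.
EBIT = £11,918,877.60 − £8,093,700 = £3,825,177.60.
DOL = contribution ÷ EBIT = £11,918,877.60 ÷ £3,825,177.60 = 3.1159.

3.12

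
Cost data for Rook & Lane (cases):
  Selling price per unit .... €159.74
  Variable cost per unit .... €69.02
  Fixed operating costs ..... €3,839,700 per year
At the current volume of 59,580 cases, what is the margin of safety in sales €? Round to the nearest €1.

Contribution margin per unit = €159.74 − €69.02 = €90.72. Break-even units = €3,839,700 ÷ €90.72 = 42,324.74; break-even revenue = 42,324.74 × €159.74 = €6,760,953.24.
Actual sales revenue = 59,580 × €159.74 = €9,517,309.20.
Margin of safety = €9,517,309.20 − €6,760,953.24 = €2,756,356.

€2,756,356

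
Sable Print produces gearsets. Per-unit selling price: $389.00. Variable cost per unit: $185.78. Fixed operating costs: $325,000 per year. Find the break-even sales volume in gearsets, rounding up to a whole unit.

Each unit contributes $389.00 − $185.78 = $203.22.
Units to break even: $325,000 ÷ $203.22 = 1,599.25, rounded up to 1,600.

1,600 gearsets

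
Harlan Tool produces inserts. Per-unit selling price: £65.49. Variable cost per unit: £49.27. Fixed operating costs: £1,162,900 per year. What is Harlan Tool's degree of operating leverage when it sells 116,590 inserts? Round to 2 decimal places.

2.60

Total contribution margin = 116,590 × £16.22 = £1,891,089.80.
Operating income = contribution − fixed costs = £1,891,089.80 − £1,162,900 = £728,189.80.
Degree of operating leverage = £1,891,089.80 / £728,189.80 = 2.5970.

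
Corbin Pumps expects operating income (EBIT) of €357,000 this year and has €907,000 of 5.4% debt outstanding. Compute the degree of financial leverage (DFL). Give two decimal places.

Annual interest charges come to €48,978.00.
Degree of financial leverage = EBIT / (EBIT − interest) = €357,000 / €308,022.00 = 1.1590.

1.16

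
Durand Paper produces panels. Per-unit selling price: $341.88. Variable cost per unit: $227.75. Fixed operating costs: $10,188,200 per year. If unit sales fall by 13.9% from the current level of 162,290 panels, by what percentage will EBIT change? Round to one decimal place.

-30.9%

At 162,290 units, contribution = 162,290 × $114.13 = $18,522,157.70.
Subtracting fixed costs: EBIT = $18,522,157.70 − $10,188,200 = $8,333,957.70.
So DOL = total CM / EBIT = $18,522,157.70 / $8,333,957.70 = 2.2225.
Operating income changes by 2.2225 × -13.9% = -30.9%.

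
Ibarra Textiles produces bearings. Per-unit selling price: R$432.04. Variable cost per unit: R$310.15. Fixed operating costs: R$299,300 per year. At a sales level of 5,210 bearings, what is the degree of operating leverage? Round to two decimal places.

1.89

Contribution at this volume is 5,210 × R$121.89 = R$635,046.90.
Operating income = contribution − fixed costs = R$635,046.90 − R$299,300 = R$335,746.90.
So DOL = total CM / EBIT = R$635,046.90 / R$335,746.90 = 1.8914.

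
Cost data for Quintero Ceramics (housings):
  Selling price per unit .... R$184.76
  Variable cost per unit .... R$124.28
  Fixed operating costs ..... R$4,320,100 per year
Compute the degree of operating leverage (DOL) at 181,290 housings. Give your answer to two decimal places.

1.65

Total contribution margin = 181,290 × R$60.48 = R$10,964,419.20.
EBIT = R$10,964,419.20 − R$4,320,100 = R$6,644,319.20.
So DOL = total CM / EBIT = R$10,964,419.20 / R$6,644,319.20 = 1.6502.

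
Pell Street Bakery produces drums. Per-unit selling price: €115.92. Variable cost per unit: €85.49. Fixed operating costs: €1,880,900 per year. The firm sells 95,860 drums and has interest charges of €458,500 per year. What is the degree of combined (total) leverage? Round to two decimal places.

5.05

At 95,860 units, contribution = 95,860 × €30.43 = €2,917,019.80.
Operating income = contribution − fixed costs = €2,917,019.80 − €1,880,900 = €1,036,119.80. Interest = €458,500.00, so EBIT − I = €577,619.80.
DCL = contribution ÷ (EBIT − I) = €2,917,019.80 ÷ €577,619.80 = 5.0501.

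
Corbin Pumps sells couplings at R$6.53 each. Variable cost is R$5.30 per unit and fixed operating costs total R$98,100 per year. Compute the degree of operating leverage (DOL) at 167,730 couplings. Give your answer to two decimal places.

1.91

Contribution at this volume is 167,730 × R$1.23 = R$206,307.90.
Subtracting fixed costs: EBIT = R$206,307.90 − R$98,100 = R$108,207.90.
So DOL = total CM / EBIT = R$206,307.90 / R$108,207.90 = 1.9066.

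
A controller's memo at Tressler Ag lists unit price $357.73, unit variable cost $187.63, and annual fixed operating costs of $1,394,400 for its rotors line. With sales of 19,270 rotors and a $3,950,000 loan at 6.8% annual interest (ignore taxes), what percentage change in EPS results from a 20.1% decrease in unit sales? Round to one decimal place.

Total contribution margin = 19,270 × $170.10 = $3,277,827.00.
EBIT = $3,277,827.00 − $1,394,400 = $1,883,427.00.
Interest = $268,600.00, so EBIT − I = $1,614,827.00.
DCL = total CM / (EBIT − I) = $3,277,827.00 / $1,614,827.00 = 2.0298.
EPS therefore changes by 2.0298 × (-20.1%) = -40.8%.

-40.8%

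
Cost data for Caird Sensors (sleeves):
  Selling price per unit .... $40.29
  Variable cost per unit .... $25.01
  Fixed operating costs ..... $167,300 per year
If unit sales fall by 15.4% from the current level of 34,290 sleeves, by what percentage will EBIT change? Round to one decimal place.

-22.6%

Contribution at this volume is 34,290 × $15.28 = $523,951.20.
EBIT = $523,951.20 − $167,300 = $356,651.20.
DOL = contribution ÷ EBIT = $523,951.20 ÷ $356,651.20 = 1.4691.
So EBIT moves 1.4691 × (-15.4%) = -22.6%.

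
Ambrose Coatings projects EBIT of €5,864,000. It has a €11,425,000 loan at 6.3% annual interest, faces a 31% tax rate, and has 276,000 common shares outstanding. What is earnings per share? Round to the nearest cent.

€12.86

Pre-tax income = €5,864,000 − €719,775.00 = €5,144,225.00.
After tax at 31%: net income = €5,144,225.00 × 0.69 = €3,549,515.25.
EPS = €3,549,515.25 ÷ 276,000 = €12.86.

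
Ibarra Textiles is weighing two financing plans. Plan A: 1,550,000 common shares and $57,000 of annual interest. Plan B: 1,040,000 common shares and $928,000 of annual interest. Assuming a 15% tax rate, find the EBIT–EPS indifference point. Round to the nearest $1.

At indifference, (EBIT − 57,000)(1 − t)/1,550,000 = (EBIT − 928,000)(1 − t)/1,040,000.
Cancelling (1 − t) and cross-multiplying: 1,040,000·(EBIT − 57,000) = 1,550,000·(EBIT − 928,000).
EBIT × (1,550,000 − 1,040,000) = 928,000 × 1,550,000 − 57,000 × 1,040,000 = 1,379,120,000,000, so EBIT = 1,379,120,000,000 ÷ 510,000 = 2,704,156.86.

$2,704,157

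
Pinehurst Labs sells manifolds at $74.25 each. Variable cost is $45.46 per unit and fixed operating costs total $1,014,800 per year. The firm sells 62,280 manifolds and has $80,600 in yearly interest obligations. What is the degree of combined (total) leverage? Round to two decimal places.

2.57

Total contribution margin = 62,280 × $28.79 = $1,793,041.20.
Subtracting fixed costs: EBIT = $1,793,041.20 − $1,014,800 = $778,241.20. Interest = $80,600.00, so EBIT − I = $697,641.20.
Degree of total leverage = total CM / (EBIT − interest) = $1,793,041.20 / $697,641.20 = 2.5701.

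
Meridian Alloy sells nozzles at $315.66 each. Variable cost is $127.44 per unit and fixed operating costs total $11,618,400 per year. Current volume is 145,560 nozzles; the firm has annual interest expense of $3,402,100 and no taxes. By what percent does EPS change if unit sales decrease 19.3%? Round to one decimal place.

At 145,560 units, contribution = 145,560 × $188.22 = $27,397,303.20.
EBIT = $27,397,303.20 − $11,618,400 = $15,778,903.20.
After interest of $3,402,100.00, pre-tax earnings = $12,376,803.20.
Degree of combined leverage = contribution ÷ (EBIT − I) = $27,397,303.20 ÷ $12,376,803.20 = 2.2136.
EPS therefore changes by 2.2136 × (-19.3%) = -42.7%.

-42.7%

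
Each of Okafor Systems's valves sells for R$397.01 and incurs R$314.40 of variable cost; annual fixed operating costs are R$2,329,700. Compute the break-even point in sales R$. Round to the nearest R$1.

Contribution margin per unit = R$397.01 − R$314.40 = R$82.61, a CM ratio of R$82.61 ÷ R$397.01 = 0.2081.
Break-even sales = FC ÷ CM ratio = R$2,329,700 × R$397.01 / R$82.61 = R$11,196,153.

R$11,196,153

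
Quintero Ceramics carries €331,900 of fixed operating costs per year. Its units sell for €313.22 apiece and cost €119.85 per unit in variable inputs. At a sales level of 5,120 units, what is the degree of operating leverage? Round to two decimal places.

1.50

At 5,120 units, contribution = 5,120 × €193.37 = €990,054.40.
EBIT = €990,054.40 − €331,900 = €658,154.40.
So DOL = total CM / EBIT = €990,054.40 / €658,154.40 = 1.5043.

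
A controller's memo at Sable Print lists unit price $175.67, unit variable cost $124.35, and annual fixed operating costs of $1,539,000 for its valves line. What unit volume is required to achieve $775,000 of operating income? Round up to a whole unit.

Contribution margin per unit = $175.67 − $124.35 = $51.32.
Need Q such that Q × $51.32 − $1,539,000 = $775,000, i.e. Q = $2,314,000 / $51.32 = 45,089.63 → 45,090.

45,090 valves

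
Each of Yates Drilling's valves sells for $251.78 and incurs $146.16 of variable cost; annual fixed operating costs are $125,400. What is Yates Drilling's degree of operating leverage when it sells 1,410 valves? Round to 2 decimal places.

Total contribution margin = 1,410 × $105.62 = $148,924.20.
EBIT = $148,924.20 − $125,400 = $23,524.20.
So DOL = total CM / EBIT = $148,924.20 / $23,524.20 = 6.3307.

6.33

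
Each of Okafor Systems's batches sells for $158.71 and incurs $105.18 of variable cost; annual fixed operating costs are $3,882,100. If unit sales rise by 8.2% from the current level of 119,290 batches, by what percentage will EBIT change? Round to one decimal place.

Total contribution margin = 119,290 × $53.53 = $6,385,593.70.
Operating income = contribution − fixed costs = $6,385,593.70 − $3,882,100 = $2,503,493.70.
So DOL = total CM / EBIT = $6,385,593.70 / $2,503,493.70 = 2.5507.
Operating income changes by 2.5507 × +8.2% = +20.9%.

+20.9%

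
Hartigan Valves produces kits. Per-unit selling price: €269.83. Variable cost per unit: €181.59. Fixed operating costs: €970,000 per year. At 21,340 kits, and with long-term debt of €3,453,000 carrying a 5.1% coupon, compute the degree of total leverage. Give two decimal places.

Contribution at this volume is 21,340 × €88.24 = €1,883,041.60.
Operating income = contribution − fixed costs = €1,883,041.60 − €970,000 = €913,041.60. Interest = €176,103.00, so EBIT − I = €736,938.60.
Degree of total leverage = total CM / (EBIT − interest) = €1,883,041.60 / €736,938.60 = 2.5552.

2.56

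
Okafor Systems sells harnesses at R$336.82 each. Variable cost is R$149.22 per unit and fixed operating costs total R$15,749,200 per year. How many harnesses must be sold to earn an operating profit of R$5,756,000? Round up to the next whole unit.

Unit CM = price − variable cost = R$336.82 − R$149.22 = R$187.60.
Units = (FC + target) / CM = (R$15,749,200 + R$5,756,000) / R$187.60 = 114,633.26, so 114,634 harnesses.

114,634 harnesses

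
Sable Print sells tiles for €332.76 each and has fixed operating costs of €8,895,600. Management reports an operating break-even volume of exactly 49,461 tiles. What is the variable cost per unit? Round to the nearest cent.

Contribution per unit must be FC / Q = €8,895,600 / 49,461 = €179.8508.
Hence VC = price − CM = €332.76 − €179.8508 = €152.91.

€152.91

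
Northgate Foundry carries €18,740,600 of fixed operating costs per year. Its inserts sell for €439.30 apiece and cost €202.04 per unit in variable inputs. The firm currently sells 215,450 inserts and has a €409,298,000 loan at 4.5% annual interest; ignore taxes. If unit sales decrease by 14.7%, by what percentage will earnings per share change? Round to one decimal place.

-53.8%

At 215,450 units, contribution = 215,450 × €237.26 = €51,117,667.00.
EBIT = €51,117,667.00 − €18,740,600 = €32,377,067.00.
Interest = €18,418,410.00, so EBIT − I = €13,958,657.00.
DCL = total CM / (EBIT − I) = €51,117,667.00 / €13,958,657.00 = 3.6621.
EPS therefore changes by 3.6621 × (-14.7%) = -53.8%.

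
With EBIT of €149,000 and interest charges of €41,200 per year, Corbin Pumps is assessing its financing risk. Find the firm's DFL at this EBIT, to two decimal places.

Annual interest charges come to €41,200.00.
DFL = EBIT ÷ (EBIT − I) = €149,000 ÷ (€149,000 − €41,200.00) = €149,000 ÷ €107,800.00 = 1.3822.

1.38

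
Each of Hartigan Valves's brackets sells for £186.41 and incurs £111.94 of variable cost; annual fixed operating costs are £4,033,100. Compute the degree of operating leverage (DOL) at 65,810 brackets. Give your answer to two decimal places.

Contribution at this volume is 65,810 × £74.47 = £4,900,870.70.
Operating income = contribution − fixed costs = £4,900,870.70 − £4,033,100 = £867,770.70.
DOL = contribution ÷ EBIT = £4,900,870.70 ÷ £867,770.70 = 5.6477.

5.65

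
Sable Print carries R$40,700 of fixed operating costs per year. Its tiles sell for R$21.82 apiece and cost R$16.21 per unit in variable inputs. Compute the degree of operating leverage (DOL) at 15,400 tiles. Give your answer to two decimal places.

Contribution at this volume is 15,400 × R$5.61 = R$86,394.00.
Subtracting fixed costs: EBIT = R$86,394.00 − R$40,700 = R$45,694.00.
DOL = contribution ÷ EBIT = R$86,394.00 ÷ R$45,694.00 = 1.8907.

1.89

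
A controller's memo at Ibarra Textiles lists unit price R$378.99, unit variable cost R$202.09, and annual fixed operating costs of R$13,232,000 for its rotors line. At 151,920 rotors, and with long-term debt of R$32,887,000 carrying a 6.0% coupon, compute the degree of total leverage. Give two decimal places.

2.30

At 151,920 units, contribution = 151,920 × R$176.90 = R$26,874,648.00.
Operating income = contribution − fixed costs = R$26,874,648.00 − R$13,232,000 = R$13,642,648.00. Interest = R$1,973,220.00, so EBIT − I = R$11,669,428.00.
Degree of total leverage = total CM / (EBIT − interest) = R$26,874,648.00 / R$11,669,428.00 = 2.3030.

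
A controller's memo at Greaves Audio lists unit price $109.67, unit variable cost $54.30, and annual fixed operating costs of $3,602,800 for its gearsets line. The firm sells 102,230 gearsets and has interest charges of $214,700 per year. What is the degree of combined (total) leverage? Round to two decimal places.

3.07

Total contribution margin = 102,230 × $55.37 = $5,660,475.10.
Operating income = contribution − fixed costs = $5,660,475.10 − $3,602,800 = $2,057,675.10. Interest = $214,700.00, so EBIT − I = $1,842,975.10.
Degree of total leverage = total CM / (EBIT − interest) = $5,660,475.10 / $1,842,975.10 = 3.0714.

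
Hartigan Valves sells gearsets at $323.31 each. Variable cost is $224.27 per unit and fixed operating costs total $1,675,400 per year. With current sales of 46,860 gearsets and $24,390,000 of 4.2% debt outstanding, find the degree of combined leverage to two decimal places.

2.39

Contribution at this volume is 46,860 × $99.04 = $4,641,014.40.
Operating income = contribution − fixed costs = $4,641,014.40 − $1,675,400 = $2,965,614.40. Interest = $1,024,380.00, so EBIT − I = $1,941,234.40.
DCL = contribution ÷ (EBIT − I) = $4,641,014.40 ÷ $1,941,234.40 = 2.3908.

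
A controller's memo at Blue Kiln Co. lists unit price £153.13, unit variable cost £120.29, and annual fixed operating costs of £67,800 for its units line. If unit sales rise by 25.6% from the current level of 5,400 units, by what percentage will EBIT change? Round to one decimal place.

+41.4%

Contribution at this volume is 5,400 × £32.84 = £177,336.00.
EBIT = £177,336.00 − £67,800 = £109,536.00.
DOL = contribution ÷ EBIT = £177,336.00 ÷ £109,536.00 = 1.6190.
So EBIT moves 1.6190 × (+25.6%) = +41.4%.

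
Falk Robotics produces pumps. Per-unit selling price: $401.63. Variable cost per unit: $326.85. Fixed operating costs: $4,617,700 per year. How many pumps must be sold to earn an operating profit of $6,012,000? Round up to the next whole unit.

142,147 pumps

Each unit contributes $401.63 − $326.85 = $74.78.
Need Q such that Q × $74.78 − $4,617,700 = $6,012,000, i.e. Q = $10,629,700 / $74.78 = 142,146.30 → 142,147.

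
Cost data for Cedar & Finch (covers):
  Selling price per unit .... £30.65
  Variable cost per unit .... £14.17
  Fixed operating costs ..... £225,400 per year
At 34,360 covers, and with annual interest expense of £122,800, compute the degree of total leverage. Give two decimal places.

2.60

Contribution at this volume is 34,360 × £16.48 = £566,252.80.
Subtracting fixed costs: EBIT = £566,252.80 − £225,400 = £340,852.80. Interest = £122,800.00.
DOL = £566,252.80 ÷ £340,852.80 = 1.6613; DFL = £340,852.80 ÷ £218,052.80 = 1.5632.
Combined leverage = 1.6613 × 1.5632 = 2.5969.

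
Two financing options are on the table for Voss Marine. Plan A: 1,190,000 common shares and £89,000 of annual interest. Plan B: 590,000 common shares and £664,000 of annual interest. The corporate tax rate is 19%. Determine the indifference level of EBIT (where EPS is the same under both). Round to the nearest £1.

At indifference, (EBIT − 89,000)(1 − t)/1,190,000 = (EBIT − 664,000)(1 − t)/590,000.
Cancelling (1 − t) and cross-multiplying: 590,000·(EBIT − 89,000) = 1,190,000·(EBIT − 664,000).
Solving, EBIT = (664,000·1,190,000 − 89,000·590,000) / (1,190,000 − 590,000) = 737,650,000,000 / 600,000 = 1,229,416.67.

£1,229,417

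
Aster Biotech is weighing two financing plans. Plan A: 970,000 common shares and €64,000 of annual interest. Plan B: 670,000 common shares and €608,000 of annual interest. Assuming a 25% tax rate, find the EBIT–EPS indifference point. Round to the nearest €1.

€1,822,933

At indifference, (EBIT − 64,000)(1 − t)/970,000 = (EBIT − 608,000)(1 − t)/670,000.
Cancelling (1 − t) and cross-multiplying: 670,000·(EBIT − 64,000) = 970,000·(EBIT − 608,000).
Solving, EBIT = (608,000·970,000 − 64,000·670,000) / (970,000 − 670,000) = 546,880,000,000 / 300,000 = 1,822,933.33.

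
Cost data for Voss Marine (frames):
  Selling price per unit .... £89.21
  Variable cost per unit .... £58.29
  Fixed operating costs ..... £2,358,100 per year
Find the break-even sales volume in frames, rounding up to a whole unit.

76,265 frames

Unit CM = price − variable cost = £89.21 − £58.29 = £30.92.
Break-even Q = £2,358,100 / £30.92 = 76,264.55 → 76,265 frames.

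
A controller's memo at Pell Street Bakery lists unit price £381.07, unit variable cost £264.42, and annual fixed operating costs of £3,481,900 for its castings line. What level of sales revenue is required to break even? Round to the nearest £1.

£11,374,605

Contribution margin per unit = £381.07 − £264.42 = £116.65, a CM ratio of £116.65 ÷ £381.07 = 0.3061.
Break-even sales = FC ÷ CM ratio = £3,481,900 × £381.07 / £116.65 = £11,374,605.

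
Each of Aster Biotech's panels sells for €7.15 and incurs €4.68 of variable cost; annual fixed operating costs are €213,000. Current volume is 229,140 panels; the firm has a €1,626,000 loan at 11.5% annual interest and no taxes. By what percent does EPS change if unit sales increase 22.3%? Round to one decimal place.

At 229,140 units, contribution = 229,140 × €2.47 = €565,975.80.
Subtracting fixed costs: EBIT = €565,975.80 − €213,000 = €352,975.80.
Interest = €186,990.00, so EBIT − I = €165,985.80.
Degree of combined leverage = contribution ÷ (EBIT − I) = €565,975.80 ÷ €165,985.80 = 3.4098.
%ΔEPS = DCL × %ΔSales = 3.4098 × +22.3% = +76.0%.

+76.0%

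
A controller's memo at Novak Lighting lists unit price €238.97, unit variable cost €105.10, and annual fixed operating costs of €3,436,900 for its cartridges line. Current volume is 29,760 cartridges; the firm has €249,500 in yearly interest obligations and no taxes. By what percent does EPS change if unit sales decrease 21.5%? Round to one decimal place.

Contribution at this volume is 29,760 × €133.87 = €3,983,971.20.
EBIT = €3,983,971.20 − €3,436,900 = €547,071.20.
Interest = €249,500.00, so EBIT − I = €297,571.20.
Degree of combined leverage = contribution ÷ (EBIT − I) = €3,983,971.20 ÷ €297,571.20 = 13.3883.
%ΔEPS = DCL × %ΔSales = 13.3883 × -21.5% = -287.8%.

-287.8%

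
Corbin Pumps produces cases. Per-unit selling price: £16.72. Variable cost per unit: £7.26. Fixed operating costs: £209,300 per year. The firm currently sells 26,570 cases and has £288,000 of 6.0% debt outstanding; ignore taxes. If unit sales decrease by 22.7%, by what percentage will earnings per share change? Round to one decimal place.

-230.3%

Total contribution margin = 26,570 × £9.46 = £251,352.20.
EBIT = £251,352.20 − £209,300 = £42,052.20.
Interest = £17,280.00, so EBIT − I = £24,772.20.
DCL = total CM / (EBIT − I) = £251,352.20 / £24,772.20 = 10.1465.
EPS therefore changes by 10.1465 × (-22.7%) = -230.3%.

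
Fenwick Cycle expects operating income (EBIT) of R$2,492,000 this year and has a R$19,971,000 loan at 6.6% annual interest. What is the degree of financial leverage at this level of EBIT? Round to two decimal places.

Interest = R$1,318,086.00.
DFL = EBIT ÷ (EBIT − I) = R$2,492,000 ÷ (R$2,492,000 − R$1,318,086.00) = R$2,492,000 ÷ R$1,173,914.00 = 2.1228.

2.12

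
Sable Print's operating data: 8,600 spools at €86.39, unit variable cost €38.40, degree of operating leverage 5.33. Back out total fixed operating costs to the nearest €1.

Total contribution margin = 8,600 × €47.99 = €412,714.00.
DOL = contribution / EBIT, so EBIT = €412,714.00 / 5.33 = €77,432.27.
And FC = contribution − EBIT = €412,714.00 − €77,432.27 = €335,282.

€335,282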